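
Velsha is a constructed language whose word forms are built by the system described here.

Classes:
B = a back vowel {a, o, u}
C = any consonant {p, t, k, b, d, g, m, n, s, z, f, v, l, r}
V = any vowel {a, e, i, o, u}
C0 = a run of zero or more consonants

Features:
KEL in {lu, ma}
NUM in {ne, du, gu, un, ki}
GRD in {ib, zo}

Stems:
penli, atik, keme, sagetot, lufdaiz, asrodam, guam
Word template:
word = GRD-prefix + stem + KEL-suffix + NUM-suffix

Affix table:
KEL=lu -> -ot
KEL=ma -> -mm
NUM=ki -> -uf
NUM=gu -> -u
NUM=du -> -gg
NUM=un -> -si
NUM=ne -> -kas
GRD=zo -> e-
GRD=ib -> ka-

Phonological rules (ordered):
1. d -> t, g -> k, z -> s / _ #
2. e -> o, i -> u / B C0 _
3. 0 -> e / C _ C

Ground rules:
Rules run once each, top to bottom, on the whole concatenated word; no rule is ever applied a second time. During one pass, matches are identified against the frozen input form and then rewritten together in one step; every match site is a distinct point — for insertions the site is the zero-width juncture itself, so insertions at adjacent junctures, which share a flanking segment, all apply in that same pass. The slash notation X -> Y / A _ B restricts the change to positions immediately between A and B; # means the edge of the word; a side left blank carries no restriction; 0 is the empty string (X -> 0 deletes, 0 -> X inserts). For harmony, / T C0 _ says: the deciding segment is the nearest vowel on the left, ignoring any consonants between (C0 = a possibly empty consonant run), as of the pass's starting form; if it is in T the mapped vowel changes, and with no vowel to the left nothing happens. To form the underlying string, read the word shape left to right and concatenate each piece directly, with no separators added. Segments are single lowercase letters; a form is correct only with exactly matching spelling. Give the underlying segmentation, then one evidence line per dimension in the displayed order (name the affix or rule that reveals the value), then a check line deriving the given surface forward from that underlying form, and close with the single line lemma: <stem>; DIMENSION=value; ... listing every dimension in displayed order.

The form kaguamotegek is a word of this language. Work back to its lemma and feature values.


underlying: ka-guam-ot-gg
KEL=lu - signalled by the affix -ot
NUM=du - signalled by the affix -gg
GRD=ib - signalled by the affix ka-
check: kaguamotgg -> kaguamotgk -> kaguamotgk -> kaguamotegek
lemma: guam; KEL=lu; NUM=du; GRD=ib


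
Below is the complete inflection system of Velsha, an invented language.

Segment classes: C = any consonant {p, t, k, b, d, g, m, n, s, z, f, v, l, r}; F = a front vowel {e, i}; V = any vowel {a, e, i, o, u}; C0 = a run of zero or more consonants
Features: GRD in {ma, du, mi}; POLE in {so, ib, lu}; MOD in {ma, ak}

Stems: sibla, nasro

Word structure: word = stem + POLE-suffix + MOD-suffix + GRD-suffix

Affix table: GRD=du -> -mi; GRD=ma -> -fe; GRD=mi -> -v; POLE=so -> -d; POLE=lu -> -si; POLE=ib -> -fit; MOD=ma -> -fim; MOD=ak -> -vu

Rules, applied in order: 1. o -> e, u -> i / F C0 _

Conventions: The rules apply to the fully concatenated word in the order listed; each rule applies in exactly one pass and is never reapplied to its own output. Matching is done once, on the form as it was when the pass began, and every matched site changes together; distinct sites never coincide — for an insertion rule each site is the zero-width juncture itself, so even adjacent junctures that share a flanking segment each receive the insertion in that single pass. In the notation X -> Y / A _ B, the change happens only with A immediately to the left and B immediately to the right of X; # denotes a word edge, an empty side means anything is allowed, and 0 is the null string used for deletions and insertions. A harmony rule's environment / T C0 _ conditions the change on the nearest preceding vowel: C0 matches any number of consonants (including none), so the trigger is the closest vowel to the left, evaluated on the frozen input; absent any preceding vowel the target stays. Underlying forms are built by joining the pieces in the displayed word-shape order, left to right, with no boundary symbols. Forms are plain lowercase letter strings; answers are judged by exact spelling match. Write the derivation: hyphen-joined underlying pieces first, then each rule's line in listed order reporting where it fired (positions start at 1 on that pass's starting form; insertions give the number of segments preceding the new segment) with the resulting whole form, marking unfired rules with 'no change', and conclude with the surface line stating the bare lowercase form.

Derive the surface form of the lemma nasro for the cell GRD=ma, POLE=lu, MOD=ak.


underlying: nasro-si-vu-fe
1. o -> e, u -> i / F C0 _: fires at position(s) 9: nasrosivife
surface: nasrosivife


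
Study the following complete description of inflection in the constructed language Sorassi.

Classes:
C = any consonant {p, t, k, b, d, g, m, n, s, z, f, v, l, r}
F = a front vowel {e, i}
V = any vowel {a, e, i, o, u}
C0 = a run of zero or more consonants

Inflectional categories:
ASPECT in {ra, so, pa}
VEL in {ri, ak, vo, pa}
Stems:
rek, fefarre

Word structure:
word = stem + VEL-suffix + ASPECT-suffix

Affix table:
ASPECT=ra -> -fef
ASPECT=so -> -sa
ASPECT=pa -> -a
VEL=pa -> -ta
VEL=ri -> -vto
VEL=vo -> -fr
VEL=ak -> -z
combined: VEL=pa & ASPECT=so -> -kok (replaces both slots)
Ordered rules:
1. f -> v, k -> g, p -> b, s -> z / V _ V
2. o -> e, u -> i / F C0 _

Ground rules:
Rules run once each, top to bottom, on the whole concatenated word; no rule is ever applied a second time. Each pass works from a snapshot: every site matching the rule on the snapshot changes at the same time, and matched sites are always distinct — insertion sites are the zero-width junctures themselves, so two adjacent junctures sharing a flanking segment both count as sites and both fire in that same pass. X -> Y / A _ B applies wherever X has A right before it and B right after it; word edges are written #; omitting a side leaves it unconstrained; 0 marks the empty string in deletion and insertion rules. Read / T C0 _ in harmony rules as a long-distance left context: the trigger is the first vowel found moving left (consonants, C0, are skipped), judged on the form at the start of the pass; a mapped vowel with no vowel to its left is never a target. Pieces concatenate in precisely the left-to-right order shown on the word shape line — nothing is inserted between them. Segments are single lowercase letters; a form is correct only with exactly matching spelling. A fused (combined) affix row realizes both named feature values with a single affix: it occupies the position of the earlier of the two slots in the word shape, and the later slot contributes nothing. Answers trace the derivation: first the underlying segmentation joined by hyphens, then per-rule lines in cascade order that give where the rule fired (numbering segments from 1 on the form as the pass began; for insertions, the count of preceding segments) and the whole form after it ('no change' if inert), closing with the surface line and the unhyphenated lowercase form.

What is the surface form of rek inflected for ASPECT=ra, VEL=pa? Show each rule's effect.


underlying: rek-ta-fef
1. f -> v, k -> g, p -> b, s -> z / V _ V: fires at position(s) 6: rektavef
2. o -> e, u -> i / F C0 _: no change
surface: rektavef


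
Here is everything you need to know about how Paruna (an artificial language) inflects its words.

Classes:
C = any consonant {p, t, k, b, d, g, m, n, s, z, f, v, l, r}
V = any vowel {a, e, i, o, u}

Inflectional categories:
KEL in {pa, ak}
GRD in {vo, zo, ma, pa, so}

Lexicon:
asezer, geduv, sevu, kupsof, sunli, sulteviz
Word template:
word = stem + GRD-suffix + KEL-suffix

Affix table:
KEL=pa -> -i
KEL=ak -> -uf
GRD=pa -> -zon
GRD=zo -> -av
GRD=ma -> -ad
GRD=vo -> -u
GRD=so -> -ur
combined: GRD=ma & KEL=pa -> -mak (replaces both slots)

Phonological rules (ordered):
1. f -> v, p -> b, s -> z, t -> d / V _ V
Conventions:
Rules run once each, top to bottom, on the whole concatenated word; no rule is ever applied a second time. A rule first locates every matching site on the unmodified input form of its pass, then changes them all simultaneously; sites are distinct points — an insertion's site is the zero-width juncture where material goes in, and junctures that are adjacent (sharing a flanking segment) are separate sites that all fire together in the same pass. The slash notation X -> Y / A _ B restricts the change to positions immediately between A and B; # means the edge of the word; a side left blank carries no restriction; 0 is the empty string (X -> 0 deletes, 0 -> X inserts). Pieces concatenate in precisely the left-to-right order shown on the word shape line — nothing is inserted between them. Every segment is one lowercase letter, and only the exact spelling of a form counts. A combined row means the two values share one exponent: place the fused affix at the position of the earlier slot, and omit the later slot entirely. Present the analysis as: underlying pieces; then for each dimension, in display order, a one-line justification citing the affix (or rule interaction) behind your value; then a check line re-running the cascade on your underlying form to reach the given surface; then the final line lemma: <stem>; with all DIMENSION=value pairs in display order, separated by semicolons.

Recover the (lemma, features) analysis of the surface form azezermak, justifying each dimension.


underlying: asezer-mak
KEL=pa - signalled by the combined affix row
GRD=ma - signalled by the combined affix row
check: asezermak -> azezermak
lemma: asezer; KEL=pa; GRD=ma


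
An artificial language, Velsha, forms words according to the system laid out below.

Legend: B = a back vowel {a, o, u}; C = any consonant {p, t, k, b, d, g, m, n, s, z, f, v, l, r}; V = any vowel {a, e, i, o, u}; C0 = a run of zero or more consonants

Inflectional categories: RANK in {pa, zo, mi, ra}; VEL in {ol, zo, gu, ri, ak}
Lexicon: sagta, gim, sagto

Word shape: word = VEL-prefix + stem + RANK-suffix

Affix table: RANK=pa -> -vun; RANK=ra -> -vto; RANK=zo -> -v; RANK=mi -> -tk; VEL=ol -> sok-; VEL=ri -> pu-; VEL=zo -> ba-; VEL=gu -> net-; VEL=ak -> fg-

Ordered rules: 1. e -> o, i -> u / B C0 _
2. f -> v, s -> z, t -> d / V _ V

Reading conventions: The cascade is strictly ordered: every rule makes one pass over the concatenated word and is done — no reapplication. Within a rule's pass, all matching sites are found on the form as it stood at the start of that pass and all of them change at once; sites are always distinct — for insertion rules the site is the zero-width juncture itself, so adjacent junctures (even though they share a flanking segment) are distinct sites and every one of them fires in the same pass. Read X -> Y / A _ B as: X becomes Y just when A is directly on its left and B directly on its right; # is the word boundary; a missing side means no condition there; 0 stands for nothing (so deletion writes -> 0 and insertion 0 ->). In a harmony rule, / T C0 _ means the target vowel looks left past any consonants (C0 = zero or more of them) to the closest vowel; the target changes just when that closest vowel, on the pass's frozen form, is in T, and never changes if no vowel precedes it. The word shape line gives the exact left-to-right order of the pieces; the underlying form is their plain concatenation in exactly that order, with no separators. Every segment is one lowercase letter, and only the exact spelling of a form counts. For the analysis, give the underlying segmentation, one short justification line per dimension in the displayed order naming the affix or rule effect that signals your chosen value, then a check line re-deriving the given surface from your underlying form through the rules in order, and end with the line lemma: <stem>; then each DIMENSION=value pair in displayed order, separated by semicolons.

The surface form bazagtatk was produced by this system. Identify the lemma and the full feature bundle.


underlying: ba-sagta-tk
RANK=mi - signalled by the affix -tk
VEL=zo - signalled by the affix ba-
check: basagtatk -> basagtatk -> bazagtatk
lemma: sagta; RANK=mi; VEL=zo


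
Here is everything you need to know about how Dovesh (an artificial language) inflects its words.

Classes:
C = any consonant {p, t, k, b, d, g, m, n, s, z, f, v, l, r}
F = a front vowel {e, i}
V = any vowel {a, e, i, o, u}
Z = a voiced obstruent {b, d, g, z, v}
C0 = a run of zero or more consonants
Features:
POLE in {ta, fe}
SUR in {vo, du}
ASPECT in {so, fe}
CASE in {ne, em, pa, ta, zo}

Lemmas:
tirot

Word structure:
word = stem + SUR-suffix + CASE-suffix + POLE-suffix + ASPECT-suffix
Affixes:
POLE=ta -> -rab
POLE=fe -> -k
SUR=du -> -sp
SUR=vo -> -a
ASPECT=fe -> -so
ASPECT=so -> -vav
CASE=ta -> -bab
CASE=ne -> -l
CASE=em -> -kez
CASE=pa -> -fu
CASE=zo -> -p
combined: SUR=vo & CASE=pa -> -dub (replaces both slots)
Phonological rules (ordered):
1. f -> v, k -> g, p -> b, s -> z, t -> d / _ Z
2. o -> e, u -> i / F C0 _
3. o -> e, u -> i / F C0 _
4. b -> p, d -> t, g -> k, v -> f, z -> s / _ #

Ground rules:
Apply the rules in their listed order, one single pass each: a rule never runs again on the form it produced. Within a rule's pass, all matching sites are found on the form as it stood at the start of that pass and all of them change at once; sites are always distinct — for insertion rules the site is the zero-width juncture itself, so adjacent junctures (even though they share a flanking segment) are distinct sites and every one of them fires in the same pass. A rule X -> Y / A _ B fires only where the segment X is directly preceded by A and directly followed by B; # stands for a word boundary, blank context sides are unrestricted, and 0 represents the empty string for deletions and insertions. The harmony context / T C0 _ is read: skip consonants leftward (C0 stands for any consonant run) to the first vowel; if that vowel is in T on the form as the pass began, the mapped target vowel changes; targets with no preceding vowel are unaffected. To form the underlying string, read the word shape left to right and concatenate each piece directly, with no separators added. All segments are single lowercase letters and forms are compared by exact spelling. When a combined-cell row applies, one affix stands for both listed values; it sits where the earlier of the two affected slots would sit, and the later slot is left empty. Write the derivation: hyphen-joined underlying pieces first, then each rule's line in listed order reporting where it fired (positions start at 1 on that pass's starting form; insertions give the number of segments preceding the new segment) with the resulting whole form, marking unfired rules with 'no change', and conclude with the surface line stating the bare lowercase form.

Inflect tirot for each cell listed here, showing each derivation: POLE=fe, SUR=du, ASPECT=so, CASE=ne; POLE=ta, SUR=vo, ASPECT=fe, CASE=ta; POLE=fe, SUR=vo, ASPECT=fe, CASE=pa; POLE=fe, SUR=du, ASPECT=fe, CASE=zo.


cell POLE=fe, SUR=du, ASPECT=so, CASE=ne:
underlying: tirot-sp-l-k-vav
1. f -> v, k -> g, p -> b, s -> z, t -> d / _ Z: fires at position(s) 9: tirotsplgvav
2. o -> e, u -> i / F C0 _: fires at position(s) 4: tiretsplgvav
3. o -> e, u -> i / F C0 _: no change
4. b -> p, d -> t, g -> k, v -> f, z -> s / _ #: fires at position(s) 12: tiretsplgvaf
surface: tiretsplgvaf

cell POLE=ta, SUR=vo, ASPECT=fe, CASE=ta:
underlying: tirot-a-bab-rab-so
1. f -> v, k -> g, p -> b, s -> z, t -> d / _ Z: no change
2. o -> e, u -> i / F C0 _: fires at position(s) 4: tiretababrabso
3. o -> e, u -> i / F C0 _: no change
4. b -> p, d -> t, g -> k, v -> f, z -> s / _ #: no change
surface: tiretababrabso

cell POLE=fe, SUR=vo, ASPECT=fe, CASE=pa:
underlying: tirot-dub-k-so
1. f -> v, k -> g, p -> b, s -> z, t -> d / _ Z: fires at position(s) 5: tiroddubkso
2. o -> e, u -> i / F C0 _: fires at position(s) 4: tireddubkso
3. o -> e, u -> i / F C0 _: fires at position(s) 7: tireddibkso
4. b -> p, d -> t, g -> k, v -> f, z -> s / _ #: no change
surface: tireddibkso

cell POLE=fe, SUR=du, ASPECT=fe, CASE=zo:
underlying: tirot-sp-p-k-so
1. f -> v, k -> g, p -> b, s -> z, t -> d / _ Z: no change
2. o -> e, u -> i / F C0 _: fires at position(s) 4: tiretsppkso
3. o -> e, u -> i / F C0 _: fires at position(s) 11: tiretsppkse
4. b -> p, d -> t, g -> k, v -> f, z -> s / _ #: no change
surface: tiretsppkse


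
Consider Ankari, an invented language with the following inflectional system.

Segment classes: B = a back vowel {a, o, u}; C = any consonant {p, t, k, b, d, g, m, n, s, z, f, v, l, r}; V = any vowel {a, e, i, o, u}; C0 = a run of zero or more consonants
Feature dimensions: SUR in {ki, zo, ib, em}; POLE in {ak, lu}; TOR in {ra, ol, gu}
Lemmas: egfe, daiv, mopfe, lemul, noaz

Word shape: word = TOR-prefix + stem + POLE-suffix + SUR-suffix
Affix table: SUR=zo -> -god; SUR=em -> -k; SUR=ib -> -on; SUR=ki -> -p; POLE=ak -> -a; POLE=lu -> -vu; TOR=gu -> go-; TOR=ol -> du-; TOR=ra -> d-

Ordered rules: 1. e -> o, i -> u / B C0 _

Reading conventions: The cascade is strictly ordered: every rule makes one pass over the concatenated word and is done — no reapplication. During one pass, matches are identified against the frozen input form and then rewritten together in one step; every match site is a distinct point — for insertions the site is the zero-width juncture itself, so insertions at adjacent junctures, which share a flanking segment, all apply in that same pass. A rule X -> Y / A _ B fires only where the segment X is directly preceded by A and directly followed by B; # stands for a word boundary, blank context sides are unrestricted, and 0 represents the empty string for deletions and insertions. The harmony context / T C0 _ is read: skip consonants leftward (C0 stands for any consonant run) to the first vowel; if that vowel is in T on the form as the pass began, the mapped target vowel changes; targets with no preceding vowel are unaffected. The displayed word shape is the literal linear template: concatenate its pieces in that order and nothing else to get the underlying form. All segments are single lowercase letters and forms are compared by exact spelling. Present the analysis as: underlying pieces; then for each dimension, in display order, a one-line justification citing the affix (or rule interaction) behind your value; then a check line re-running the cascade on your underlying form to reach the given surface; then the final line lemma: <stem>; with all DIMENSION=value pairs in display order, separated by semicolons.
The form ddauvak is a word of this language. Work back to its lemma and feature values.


underlying: d-daiv-a-k
SUR=em - signalled by the affix -k
POLE=ak - signalled by the affix -a
TOR=ra - signalled by the affix d-
check: ddaivak -> ddauvak
lemma: daiv; SUR=em; POLE=ak; TOR=ra


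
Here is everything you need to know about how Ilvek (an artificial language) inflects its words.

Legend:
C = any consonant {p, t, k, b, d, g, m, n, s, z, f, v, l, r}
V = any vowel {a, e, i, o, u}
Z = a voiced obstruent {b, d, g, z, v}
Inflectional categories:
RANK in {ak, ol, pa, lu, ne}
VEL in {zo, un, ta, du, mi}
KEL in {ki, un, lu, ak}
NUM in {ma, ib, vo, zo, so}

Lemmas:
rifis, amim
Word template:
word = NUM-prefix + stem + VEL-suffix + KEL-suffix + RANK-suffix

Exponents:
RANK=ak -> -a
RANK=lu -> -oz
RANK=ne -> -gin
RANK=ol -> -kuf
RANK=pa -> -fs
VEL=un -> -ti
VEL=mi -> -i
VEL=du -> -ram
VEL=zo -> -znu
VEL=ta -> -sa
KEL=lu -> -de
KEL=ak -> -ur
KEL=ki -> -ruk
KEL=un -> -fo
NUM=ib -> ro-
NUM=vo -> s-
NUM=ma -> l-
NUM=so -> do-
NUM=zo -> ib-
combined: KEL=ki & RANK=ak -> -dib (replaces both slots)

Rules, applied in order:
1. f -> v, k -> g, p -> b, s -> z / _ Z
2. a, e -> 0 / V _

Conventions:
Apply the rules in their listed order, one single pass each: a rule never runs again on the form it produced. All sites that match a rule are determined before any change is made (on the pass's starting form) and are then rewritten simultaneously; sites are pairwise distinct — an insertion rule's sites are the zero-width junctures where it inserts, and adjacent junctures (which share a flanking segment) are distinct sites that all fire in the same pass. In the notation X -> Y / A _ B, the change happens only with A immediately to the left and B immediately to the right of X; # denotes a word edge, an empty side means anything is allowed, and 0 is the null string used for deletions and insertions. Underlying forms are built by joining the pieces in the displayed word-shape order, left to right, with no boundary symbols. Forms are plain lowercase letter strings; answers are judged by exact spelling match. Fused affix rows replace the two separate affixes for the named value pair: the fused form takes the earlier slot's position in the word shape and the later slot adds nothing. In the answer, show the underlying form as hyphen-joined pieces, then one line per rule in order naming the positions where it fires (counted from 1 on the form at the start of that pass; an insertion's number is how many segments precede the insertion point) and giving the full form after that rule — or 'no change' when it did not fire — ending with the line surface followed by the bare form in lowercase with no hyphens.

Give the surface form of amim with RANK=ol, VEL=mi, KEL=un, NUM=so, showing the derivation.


underlying: do-amim-i-fo-kuf
1. f -> v, k -> g, p -> b, s -> z / _ Z: no change
2. a, e -> 0 / V _: fires at position(s) 3: domimifokuf
surface: domimifokuf


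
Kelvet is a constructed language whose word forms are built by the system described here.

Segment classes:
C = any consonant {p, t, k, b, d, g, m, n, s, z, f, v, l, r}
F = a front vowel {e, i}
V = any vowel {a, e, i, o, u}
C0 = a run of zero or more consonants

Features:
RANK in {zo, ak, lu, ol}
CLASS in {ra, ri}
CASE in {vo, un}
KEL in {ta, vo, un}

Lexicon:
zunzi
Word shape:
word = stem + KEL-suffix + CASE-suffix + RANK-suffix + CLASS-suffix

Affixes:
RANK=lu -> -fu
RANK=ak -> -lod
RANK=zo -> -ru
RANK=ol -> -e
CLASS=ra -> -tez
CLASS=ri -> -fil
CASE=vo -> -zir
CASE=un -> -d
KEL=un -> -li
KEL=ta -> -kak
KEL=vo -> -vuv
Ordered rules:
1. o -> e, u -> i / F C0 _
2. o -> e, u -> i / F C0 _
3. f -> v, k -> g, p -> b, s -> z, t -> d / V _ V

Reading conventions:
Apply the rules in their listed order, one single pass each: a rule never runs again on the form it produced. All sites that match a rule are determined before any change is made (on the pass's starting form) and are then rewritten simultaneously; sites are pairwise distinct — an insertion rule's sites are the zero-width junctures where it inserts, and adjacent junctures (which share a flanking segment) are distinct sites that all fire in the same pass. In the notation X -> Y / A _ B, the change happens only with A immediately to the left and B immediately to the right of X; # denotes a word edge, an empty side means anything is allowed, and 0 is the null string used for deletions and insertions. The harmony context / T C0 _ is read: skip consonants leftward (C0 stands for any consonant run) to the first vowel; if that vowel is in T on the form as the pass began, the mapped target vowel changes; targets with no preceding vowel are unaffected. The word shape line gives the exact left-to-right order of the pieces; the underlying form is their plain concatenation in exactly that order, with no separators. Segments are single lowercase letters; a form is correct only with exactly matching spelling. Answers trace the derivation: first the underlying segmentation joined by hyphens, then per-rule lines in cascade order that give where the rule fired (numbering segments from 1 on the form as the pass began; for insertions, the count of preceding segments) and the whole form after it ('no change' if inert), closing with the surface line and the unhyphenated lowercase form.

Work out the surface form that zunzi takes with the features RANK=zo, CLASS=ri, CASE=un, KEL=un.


underlying: zunzi-li-d-ru-fil
1. o -> e, u -> i / F C0 _: fires at position(s) 10: zunzilidrifil
2. o -> e, u -> i / F C0 _: no change
3. f -> v, k -> g, p -> b, s -> z, t -> d / V _ V: fires at position(s) 11: zunzilidrivil
surface: zunzilidrivil


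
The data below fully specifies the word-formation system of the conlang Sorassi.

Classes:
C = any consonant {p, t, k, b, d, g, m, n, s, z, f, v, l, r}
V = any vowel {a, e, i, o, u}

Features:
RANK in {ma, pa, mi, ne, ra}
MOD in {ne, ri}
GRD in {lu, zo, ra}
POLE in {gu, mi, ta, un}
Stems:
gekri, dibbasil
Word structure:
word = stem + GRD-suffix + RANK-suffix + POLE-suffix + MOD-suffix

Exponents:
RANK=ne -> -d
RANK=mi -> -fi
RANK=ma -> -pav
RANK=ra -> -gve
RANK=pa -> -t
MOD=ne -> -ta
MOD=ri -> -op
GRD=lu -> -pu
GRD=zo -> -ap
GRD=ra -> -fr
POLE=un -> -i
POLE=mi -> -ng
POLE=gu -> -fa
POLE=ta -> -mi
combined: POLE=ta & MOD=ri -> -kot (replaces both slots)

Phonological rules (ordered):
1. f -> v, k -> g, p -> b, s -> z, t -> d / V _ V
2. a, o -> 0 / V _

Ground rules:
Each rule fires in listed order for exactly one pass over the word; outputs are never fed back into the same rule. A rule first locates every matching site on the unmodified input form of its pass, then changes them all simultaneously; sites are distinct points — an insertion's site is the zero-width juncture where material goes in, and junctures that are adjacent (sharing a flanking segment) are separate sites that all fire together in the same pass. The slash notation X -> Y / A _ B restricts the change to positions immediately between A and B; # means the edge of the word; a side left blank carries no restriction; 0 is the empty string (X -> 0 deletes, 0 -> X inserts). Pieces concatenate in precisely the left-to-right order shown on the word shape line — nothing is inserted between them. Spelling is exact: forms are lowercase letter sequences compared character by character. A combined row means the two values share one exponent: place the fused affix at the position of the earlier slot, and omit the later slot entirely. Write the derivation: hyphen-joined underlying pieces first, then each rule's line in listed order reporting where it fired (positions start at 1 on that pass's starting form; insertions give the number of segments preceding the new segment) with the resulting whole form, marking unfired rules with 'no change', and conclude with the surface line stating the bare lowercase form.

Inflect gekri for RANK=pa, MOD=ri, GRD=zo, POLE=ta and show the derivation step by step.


underlying: gekri-ap-t-kot
1. f -> v, k -> g, p -> b, s -> z, t -> d / V _ V: no change
2. a, o -> 0 / V _: fires at position(s) 6: gekriptkot
surface: gekriptkot


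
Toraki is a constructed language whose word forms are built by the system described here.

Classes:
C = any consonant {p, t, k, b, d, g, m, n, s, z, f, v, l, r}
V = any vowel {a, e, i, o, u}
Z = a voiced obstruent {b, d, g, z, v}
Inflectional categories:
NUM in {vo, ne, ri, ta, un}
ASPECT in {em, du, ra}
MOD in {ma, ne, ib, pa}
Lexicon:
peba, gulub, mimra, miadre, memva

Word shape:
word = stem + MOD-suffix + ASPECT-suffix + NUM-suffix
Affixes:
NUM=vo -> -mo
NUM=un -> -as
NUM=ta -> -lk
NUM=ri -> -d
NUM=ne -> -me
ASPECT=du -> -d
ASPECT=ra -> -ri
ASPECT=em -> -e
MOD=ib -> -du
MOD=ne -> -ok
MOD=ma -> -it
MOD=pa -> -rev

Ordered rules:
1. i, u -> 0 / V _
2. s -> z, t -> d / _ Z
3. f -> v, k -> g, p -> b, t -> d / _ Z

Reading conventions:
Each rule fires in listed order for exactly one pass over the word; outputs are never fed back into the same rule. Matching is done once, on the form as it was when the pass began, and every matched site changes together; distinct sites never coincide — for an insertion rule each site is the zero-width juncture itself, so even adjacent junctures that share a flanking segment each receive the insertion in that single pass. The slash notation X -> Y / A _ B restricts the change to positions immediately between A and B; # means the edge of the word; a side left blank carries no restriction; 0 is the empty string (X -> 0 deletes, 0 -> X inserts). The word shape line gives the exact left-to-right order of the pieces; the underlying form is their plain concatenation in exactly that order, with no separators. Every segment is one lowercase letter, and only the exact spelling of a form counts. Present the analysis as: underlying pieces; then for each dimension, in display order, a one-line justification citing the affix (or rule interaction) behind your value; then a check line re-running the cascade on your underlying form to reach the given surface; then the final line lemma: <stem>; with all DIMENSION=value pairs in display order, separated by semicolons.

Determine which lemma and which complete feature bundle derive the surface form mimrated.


underlying: mimra-it-e-d
NUM=ri - signalled by the affix -d
ASPECT=em - signalled by the affix -e
MOD=ma - signalled by the affix -it
check: mimraited -> mimrated -> mimrated -> mimrated
lemma: mimra; NUM=ri; ASPECT=em; MOD=ma


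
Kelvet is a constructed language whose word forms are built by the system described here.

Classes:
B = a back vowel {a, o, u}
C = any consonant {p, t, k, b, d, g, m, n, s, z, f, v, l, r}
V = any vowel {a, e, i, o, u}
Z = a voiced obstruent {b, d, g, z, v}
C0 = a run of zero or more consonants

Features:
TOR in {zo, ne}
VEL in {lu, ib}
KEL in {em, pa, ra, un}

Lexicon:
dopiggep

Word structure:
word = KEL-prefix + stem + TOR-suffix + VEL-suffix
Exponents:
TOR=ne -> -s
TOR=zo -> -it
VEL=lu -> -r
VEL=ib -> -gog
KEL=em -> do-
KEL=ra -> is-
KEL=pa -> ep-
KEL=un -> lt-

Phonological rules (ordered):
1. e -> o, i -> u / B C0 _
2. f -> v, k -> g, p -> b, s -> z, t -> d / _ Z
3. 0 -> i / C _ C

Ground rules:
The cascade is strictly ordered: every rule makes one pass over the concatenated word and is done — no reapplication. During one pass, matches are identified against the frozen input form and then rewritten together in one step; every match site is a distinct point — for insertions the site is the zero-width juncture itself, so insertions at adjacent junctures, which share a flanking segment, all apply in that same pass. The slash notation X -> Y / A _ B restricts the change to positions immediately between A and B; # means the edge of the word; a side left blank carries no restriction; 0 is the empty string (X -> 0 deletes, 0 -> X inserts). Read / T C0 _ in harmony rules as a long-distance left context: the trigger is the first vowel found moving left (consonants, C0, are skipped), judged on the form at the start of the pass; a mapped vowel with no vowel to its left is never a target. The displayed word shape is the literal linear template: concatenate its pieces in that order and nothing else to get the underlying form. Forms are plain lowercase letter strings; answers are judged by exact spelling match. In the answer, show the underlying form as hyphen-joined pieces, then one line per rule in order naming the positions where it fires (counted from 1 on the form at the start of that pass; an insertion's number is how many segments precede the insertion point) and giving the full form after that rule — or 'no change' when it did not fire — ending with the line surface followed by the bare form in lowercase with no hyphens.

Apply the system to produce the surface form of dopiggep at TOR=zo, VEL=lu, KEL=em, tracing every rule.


underlying: do-dopiggep-it-r
1. e -> o, i -> u / B C0 _: fires at position(s) 6: dodopuggepitr
2. f -> v, k -> g, p -> b, s -> z, t -> d / _ Z: no change
3. 0 -> i / C _ C: inserts after position(s) 7, 12: dodopugigepitir
surface: dodopugigepitir


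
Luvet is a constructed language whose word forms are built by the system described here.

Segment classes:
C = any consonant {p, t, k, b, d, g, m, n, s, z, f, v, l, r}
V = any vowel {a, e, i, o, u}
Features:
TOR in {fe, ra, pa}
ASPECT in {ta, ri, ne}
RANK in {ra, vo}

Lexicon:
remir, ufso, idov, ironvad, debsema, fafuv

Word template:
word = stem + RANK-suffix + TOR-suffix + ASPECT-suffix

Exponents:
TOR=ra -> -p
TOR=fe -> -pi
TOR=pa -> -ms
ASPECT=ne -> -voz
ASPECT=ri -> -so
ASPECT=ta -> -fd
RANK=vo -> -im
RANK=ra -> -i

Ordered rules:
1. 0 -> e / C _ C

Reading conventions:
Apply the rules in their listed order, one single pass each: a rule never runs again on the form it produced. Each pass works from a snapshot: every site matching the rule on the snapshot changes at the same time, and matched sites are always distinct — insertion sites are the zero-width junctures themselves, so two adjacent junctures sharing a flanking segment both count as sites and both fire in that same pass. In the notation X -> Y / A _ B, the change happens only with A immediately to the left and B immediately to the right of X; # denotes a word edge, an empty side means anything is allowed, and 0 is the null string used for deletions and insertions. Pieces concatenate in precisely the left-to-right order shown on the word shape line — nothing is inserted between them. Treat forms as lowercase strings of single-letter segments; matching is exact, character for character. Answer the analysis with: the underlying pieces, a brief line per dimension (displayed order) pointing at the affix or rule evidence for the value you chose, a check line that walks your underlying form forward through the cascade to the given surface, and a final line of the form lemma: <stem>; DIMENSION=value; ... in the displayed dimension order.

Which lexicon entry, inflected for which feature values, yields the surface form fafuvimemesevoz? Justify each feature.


underlying: fafuv-im-ms-voz
TOR=pa - signalled by the affix -ms
ASPECT=ne - signalled by the affix -voz
RANK=vo - signalled by the affix -im
check: fafuvimmsvoz -> fafuvimemesevoz
lemma: fafuv; TOR=pa; ASPECT=ne; RANK=vo


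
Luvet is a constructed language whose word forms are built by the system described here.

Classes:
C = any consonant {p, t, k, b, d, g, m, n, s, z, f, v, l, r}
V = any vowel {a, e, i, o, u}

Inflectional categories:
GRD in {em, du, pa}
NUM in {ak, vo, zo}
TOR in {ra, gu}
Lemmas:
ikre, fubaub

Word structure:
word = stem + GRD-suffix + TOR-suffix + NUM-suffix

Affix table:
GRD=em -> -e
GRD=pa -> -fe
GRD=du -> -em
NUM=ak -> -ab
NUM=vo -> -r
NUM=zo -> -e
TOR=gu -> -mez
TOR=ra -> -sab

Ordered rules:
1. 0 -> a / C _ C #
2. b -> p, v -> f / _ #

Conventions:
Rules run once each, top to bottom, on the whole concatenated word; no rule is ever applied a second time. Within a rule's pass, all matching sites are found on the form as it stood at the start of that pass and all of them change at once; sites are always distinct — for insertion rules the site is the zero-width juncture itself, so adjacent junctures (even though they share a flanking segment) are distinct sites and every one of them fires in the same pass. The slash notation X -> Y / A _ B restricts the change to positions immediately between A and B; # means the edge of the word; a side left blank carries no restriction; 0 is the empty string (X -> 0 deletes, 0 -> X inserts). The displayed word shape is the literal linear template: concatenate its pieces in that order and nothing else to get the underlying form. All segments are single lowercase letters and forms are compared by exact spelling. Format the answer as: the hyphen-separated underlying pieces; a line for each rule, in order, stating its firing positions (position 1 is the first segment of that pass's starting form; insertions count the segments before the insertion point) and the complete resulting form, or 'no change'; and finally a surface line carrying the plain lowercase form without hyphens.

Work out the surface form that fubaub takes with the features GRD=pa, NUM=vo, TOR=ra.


underlying: fubaub-fe-sab-r
1. 0 -> a / C _ C #: inserts after position(s) 11: fubaubfesabar
2. b -> p, v -> f / _ #: no change
surface: fubaubfesabar


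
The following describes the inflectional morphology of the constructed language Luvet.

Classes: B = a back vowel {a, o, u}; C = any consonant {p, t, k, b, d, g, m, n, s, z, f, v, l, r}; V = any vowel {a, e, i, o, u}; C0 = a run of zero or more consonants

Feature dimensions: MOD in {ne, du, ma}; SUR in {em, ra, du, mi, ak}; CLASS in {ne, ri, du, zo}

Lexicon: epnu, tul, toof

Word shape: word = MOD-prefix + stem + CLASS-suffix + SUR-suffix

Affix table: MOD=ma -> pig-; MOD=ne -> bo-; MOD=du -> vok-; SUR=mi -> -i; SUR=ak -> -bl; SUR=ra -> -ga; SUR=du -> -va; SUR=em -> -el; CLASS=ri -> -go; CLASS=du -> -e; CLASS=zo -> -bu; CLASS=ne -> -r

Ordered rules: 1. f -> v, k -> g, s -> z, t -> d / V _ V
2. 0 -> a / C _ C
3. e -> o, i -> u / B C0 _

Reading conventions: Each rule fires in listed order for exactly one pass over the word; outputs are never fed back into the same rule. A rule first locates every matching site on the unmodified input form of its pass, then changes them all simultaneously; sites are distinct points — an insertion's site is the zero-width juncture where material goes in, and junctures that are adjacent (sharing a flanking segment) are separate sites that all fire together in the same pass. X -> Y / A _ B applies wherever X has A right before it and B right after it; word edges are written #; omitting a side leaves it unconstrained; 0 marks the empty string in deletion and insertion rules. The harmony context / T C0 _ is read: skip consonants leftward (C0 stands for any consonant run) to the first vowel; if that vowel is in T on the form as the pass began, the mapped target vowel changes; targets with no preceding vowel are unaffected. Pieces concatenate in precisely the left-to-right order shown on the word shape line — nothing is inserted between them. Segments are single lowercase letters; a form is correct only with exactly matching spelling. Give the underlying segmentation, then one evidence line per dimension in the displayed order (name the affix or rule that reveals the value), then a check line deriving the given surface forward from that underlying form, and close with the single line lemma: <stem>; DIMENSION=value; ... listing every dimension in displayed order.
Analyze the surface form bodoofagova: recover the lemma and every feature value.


underlying: bo-toof-go-va
MOD=ne - signalled by the affix bo-
SUR=du - signalled by the affix -va
CLASS=ri - signalled by the affix -go
check: botoofgova -> bodoofgova -> bodoofagova -> bodoofagova
lemma: toof; MOD=ne; SUR=du; CLASS=ri


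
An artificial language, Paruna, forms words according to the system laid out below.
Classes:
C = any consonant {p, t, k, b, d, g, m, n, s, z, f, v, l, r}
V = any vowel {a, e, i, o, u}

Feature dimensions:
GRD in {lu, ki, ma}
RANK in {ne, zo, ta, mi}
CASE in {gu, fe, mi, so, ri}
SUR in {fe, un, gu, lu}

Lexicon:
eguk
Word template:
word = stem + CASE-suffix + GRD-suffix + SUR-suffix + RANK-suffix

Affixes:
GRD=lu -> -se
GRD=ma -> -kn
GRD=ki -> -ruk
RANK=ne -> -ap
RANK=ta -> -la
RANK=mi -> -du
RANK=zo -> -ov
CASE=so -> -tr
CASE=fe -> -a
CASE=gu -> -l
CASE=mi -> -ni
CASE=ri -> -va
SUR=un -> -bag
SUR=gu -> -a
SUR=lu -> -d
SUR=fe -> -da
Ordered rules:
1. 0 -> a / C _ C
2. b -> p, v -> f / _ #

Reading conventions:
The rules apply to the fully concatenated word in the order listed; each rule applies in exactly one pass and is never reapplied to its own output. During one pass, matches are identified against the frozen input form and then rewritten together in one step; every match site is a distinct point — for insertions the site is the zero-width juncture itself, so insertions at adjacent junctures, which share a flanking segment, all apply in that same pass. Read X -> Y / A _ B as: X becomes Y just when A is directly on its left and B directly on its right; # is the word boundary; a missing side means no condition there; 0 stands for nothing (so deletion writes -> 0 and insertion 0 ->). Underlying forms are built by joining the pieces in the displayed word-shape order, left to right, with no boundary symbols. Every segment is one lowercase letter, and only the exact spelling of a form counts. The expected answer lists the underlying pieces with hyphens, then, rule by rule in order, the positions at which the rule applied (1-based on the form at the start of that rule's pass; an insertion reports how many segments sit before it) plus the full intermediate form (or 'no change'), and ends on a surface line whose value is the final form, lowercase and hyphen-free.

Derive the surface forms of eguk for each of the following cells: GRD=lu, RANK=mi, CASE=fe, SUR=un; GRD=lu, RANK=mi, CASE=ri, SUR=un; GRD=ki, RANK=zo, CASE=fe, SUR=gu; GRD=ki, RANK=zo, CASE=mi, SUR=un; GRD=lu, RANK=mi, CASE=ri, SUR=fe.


cell GRD=lu, RANK=mi, CASE=fe, SUR=un:
underlying: eguk-a-se-bag-du
1. 0 -> a / C _ C: inserts after position(s) 10: egukasebagadu
2. b -> p, v -> f / _ #: no change
surface: egukasebagadu

cell GRD=lu, RANK=mi, CASE=ri, SUR=un:
underlying: eguk-va-se-bag-du
1. 0 -> a / C _ C: inserts after position(s) 4, 11: egukavasebagadu
2. b -> p, v -> f / _ #: no change
surface: egukavasebagadu

cell GRD=ki, RANK=zo, CASE=fe, SUR=gu:
underlying: eguk-a-ruk-a-ov
1. 0 -> a / C _ C: no change
2. b -> p, v -> f / _ #: fires at position(s) 11: egukarukaof
surface: egukarukaof

cell GRD=ki, RANK=zo, CASE=mi, SUR=un:
underlying: eguk-ni-ruk-bag-ov
1. 0 -> a / C _ C: inserts after position(s) 4, 9: egukanirukabagov
2. b -> p, v -> f / _ #: fires at position(s) 16: egukanirukabagof
surface: egukanirukabagof

cell GRD=lu, RANK=mi, CASE=ri, SUR=fe:
underlying: eguk-va-se-da-du
1. 0 -> a / C _ C: inserts after position(s) 4: egukavasedadu
2. b -> p, v -> f / _ #: no change
surface: egukavasedadu
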